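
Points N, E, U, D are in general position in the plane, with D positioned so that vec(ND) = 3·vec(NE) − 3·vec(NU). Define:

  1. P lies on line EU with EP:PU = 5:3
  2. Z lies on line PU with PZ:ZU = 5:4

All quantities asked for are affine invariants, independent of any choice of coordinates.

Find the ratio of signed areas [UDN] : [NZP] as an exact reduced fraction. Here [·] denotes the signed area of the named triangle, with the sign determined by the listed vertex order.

[UDN]:[NZP] = 72/5

Work in coordinates with N = (0, 0), E = (1, 0), U = (0, 1), D = (3, -3).
1. P lies on line EU with EP:PU = 5:3 ⇒ P = (3/8, 5/8)
2. Z lies on line PU with PZ:ZU = 5:4 ⇒ Z = (1/6, 5/6)
2·[UDN] = -3, 2·[NZP] = -5/24
[UDN]:[NZP] = -3:-5/24 = 72/5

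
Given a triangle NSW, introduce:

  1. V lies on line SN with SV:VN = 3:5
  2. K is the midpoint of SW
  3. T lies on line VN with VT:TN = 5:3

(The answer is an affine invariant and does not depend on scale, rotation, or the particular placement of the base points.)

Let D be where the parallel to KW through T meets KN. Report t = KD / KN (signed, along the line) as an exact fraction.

Choose coordinates N = (0, 0), S = (1, 0), W = (0, 1).
1. V lies on line SN with SV:VN = 3:5 ⇒ V = (5/8, 0)
2. K is the midpoint of SW ⇒ K = (1/2, 1/2)
3. T lies on line VN with VT:TN = 5:3 ⇒ T = (15/64, 0)
through T parallel to KW: direction (-1/2, 1/2); meets KN at D = (15/128, 15/128)
D = K + t·(N−K) with t = 49/64

t = 49/64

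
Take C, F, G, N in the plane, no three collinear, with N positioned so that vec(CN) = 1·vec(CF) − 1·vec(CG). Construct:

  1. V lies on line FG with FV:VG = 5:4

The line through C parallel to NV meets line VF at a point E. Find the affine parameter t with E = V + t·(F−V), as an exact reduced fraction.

Set C = (0, 0), F = (1, 0), G = (0, 1), N = (1, -1); any affine frame gives the same invariant.
1. V lies on line FG with FV:VG = 5:4 ⇒ V = (4/9, 5/9)
through C parallel to NV: direction (-5/9, 14/9); meets VF at E = (-5/9, 14/9)
E = V + t·(F−V) with t = -9/5

t = -9/5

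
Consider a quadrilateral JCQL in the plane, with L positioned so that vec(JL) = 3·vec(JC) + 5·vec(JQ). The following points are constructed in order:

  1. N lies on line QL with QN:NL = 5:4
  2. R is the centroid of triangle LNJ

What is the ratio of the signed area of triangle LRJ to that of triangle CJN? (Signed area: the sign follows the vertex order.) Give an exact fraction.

Assign J = (0, 0), C = (1, 0), Q = (0, 1), L = (3, 5) — the answer is frame-independent, so this choice is without loss of generality.
1. N lies on line QL with QN:NL = 5:4 ⇒ N = (5/3, 29/9)
2. R is the centroid of triangle LNJ ⇒ R = (14/9, 74/27)
2·[LRJ] = 4/9, 2·[CJN] = -29/9
[LRJ]:[CJN] = 4/9:-29/9 = -4/29

[LRJ]:[CJN] = -4/29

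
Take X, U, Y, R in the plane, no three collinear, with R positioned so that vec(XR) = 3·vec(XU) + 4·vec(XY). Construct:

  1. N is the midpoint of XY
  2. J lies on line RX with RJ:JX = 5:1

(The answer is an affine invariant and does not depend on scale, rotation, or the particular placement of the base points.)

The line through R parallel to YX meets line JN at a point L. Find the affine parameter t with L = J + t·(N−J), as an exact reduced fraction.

Work in coordinates with X = (0, 0), U = (1, 0), Y = (0, 1), R = (3, 4).
1. N is the midpoint of XY ⇒ N = (0, 1/2)
2. J lies on line RX with RJ:JX = 5:1 ⇒ J = (1/2, 2/3)
through R parallel to YX: direction (0, -1); meets JN at L = (3, 3/2)
L = J + t·(N−J) with t = -5

t = -5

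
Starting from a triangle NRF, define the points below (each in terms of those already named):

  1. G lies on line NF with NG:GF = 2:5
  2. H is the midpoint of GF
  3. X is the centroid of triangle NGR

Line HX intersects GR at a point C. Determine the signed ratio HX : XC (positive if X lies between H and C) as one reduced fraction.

HX:XC = -19/4

Set N = (0, 0), R = (1, 0), F = (0, 1); any affine frame gives the same invariant.
1. G lies on line NF with NG:GF = 2:5 ⇒ G = (0, 2/7)
2. H is the midpoint of GF ⇒ H = (0, 9/14)
3. X is the centroid of triangle NGR ⇒ X = (1/3, 2/21)
line HX meets GR at C = (5/19, 4/19)
X = H + t·(C−H) with t = 19/15, so HX:XC = 19/15:-4/15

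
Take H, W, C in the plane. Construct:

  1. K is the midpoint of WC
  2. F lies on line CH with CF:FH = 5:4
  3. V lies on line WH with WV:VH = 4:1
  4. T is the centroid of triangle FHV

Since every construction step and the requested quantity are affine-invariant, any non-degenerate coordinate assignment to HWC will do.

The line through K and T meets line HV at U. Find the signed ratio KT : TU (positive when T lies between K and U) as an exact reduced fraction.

Choose coordinates H = (0, 0), W = (1, 0), C = (0, 1).
1. K is the midpoint of WC ⇒ K = (1/2, 1/2)
2. F lies on line CH with CF:FH = 5:4 ⇒ F = (0, 4/9)
3. V lies on line WH with WV:VH = 4:1 ⇒ V = (1/5, 0)
4. T is the centroid of triangle FHV ⇒ T = (1/15, 4/27)
line KT meets HV at U = (-11/95, 0)
T = K + t·(U−K) with t = 19/27, so KT:TU = 19/27:8/27

KT:TU = 19/8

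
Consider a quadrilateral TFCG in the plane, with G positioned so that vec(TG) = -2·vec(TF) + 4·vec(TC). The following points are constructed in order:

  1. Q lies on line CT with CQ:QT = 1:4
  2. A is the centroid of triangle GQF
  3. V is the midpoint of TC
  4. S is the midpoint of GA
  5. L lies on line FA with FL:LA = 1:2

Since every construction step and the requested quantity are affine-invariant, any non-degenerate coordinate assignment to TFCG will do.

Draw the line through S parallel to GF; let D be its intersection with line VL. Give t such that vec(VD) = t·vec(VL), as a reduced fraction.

t = 201/209

Work in coordinates with T = (0, 0), F = (1, 0), C = (0, 1), G = (-2, 4).
1. Q lies on line CT with CQ:QT = 1:4 ⇒ Q = (0, 4/5)
2. A is the centroid of triangle GQF ⇒ A = (-1/3, 8/5)
3. V is the midpoint of TC ⇒ V = (0, 1/2)
4. S is the midpoint of GA ⇒ S = (-7/6, 14/5)
5. L lies on line FA with FL:LA = 1:2 ⇒ L = (5/9, 8/15)
through S parallel to GF: direction (3, -4); meets VL at D = (335/627, 556/1045)
D = V + t·(L−V) with t = 201/209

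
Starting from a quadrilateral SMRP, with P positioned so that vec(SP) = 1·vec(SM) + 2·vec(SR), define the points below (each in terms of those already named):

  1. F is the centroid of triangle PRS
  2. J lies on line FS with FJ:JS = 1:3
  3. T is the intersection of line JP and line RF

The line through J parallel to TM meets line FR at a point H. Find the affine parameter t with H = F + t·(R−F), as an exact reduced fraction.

Work in coordinates with S = (0, 0), M = (1, 0), R = (0, 1), P = (1, 2).
1. F is the centroid of triangle PRS ⇒ F = (1/3, 1)
2. J lies on line FS with FJ:JS = 1:3 ⇒ J = (1/4, 3/4)
3. T is the intersection of line JP and line RF ⇒ T = (2/5, 1)
through J parallel to TM: direction (3/5, -1); meets FR at H = (1/10, 1)
H = F + t·(R−F) with t = 7/10

t = 7/10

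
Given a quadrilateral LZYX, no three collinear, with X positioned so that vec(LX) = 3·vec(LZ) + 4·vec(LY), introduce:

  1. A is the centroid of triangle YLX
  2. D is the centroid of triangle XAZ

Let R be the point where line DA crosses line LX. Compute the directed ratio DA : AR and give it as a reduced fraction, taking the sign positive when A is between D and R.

DA:AR = -2

Assign L = (0, 0), Z = (1, 0), Y = (0, 1), X = (3, 4) — the answer is frame-independent, so this choice is without loss of generality.
1. A is the centroid of triangle YLX ⇒ A = (1, 5/3)
2. D is the centroid of triangle XAZ ⇒ D = (5/3, 17/9)
line DA meets LX at R = (4/3, 16/9)
A = D + t·(R−D) with t = 2, so DA:AR = 2:-1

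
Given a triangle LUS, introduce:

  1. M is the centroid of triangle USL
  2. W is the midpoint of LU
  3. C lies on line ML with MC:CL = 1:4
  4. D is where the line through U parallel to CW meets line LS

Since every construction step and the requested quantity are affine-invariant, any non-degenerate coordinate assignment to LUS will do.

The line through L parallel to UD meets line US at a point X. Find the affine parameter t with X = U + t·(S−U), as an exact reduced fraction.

t = 8

Work in coordinates with L = (0, 0), U = (1, 0), S = (0, 1).
1. M is the centroid of triangle USL ⇒ M = (1/3, 1/3)
2. W is the midpoint of LU ⇒ W = (1/2, 0)
3. C lies on line ML with MC:CL = 1:4 ⇒ C = (4/15, 4/15)
4. D is where the line through U parallel to CW meets line LS ⇒ D = (0, 8/7)
through L parallel to UD: direction (-1, 8/7); meets US at X = (-7, 8)
X = U + t·(S−U) with t = 8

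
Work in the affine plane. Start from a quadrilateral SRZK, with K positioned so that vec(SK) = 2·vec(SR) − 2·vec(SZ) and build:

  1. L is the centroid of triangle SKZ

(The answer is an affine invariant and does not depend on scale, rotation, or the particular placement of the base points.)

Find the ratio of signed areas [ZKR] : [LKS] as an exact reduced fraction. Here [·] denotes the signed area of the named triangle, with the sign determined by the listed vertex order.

Choose coordinates S = (0, 0), R = (1, 0), Z = (0, 1), K = (2, -2).
1. L is the centroid of triangle SKZ ⇒ L = (2/3, -1/3)
2·[ZKR] = 1, 2·[LKS] = -2/3
[ZKR]:[LKS] = 1:-2/3 = -3/2

[ZKR]:[LKS] = -3/2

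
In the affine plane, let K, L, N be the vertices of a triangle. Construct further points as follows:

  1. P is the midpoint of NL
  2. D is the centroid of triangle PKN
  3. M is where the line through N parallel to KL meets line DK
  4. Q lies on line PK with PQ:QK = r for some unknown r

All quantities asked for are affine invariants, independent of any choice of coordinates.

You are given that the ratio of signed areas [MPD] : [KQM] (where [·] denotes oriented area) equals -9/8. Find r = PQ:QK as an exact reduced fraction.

r = 5/4

Work in coordinates with K = (0, 0), L = (1, 0), N = (0, 1).
1. P is the midpoint of NL ⇒ P = (1/2, 1/2)
2. D is the centroid of triangle PKN ⇒ D = (1/6, 1/2)
3. M is where the line through N parallel to KL meets line DK ⇒ M = (1/3, 1)
4. With PQ:QK = r, write λ = r/(r+1) so Q = P + λ·(K−P); Q is affine-linear in λ
Every point depending on Q is an affine combination of Q and λ-independent points, so each such coordinate is linear in λ; the λ² term in each signed area is a multiple of (K−P)×(K−P) = 0, so 2·[MPD] and 2·[KQM] are each linear in λ. Evaluating at λ=0 and λ=1:
  2·[MPD] = -1/6,   2·[KQM] = -1/3·λ + 1/3
So [MPD]:[KQM] = (-1/6) / (-1/3·λ + 1/3). Setting this equal to -9/8:
  -1/6 = -9/8·(-1/3·λ + 1/3)  ⇒  λ = 5/9
Then r = λ/(1−λ) = (5/9)/(4/9) = 5/4. Check: with r = 5/4, Q = (2/9, 2/9) and [MPD]:[KQM] = -9/8 as required.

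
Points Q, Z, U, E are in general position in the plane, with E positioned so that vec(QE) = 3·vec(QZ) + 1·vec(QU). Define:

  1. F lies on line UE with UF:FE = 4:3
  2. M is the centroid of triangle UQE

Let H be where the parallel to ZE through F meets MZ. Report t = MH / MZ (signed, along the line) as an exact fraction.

Set Q = (0, 0), Z = (1, 0), U = (0, 1), E = (3, 1); any affine frame gives the same invariant.
1. F lies on line UE with UF:FE = 4:3 ⇒ F = (12/7, 1)
2. M is the centroid of triangle UQE ⇒ M = (1, 2/3)
through F parallel to ZE: direction (2, 1); meets MZ at H = (1, 9/14)
H = M + t·(Z−M) with t = 1/28

t = 1/28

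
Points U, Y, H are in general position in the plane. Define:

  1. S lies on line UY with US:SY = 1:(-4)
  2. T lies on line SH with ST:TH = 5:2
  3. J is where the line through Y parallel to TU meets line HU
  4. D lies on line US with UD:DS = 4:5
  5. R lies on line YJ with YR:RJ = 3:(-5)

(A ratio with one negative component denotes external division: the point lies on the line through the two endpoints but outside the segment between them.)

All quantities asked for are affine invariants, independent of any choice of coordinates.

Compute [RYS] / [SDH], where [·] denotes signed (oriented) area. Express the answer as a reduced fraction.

Assign U = (0, 0), Y = (1, 0), H = (0, 1) — the answer is frame-independent, so this choice is without loss of generality.
1. S lies on line UY with US:SY = 1:(-4) ⇒ S = (-1/3, 0)
2. T lies on line SH with ST:TH = 5:2 ⇒ T = (-2/21, 5/7)
3. J is where the line through Y parallel to TU meets line HU ⇒ J = (0, 15/2)
4. D lies on line US with UD:DS = 4:5 ⇒ D = (-4/27, 0)
5. R lies on line YJ with YR:RJ = 3:(-5) ⇒ R = (5/2, -45/4)
2·[RYS] = 15, 2·[SDH] = 5/27
[RYS]:[SDH] = 15:5/27 = 81

[RYS]:[SDH] = 81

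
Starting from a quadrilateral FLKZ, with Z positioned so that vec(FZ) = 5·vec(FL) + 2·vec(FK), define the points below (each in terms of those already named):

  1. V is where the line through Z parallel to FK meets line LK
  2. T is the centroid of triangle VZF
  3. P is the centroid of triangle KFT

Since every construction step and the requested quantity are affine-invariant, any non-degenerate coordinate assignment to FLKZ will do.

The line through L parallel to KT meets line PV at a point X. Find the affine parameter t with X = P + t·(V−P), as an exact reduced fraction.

t = 1/13

Set F = (0, 0), L = (1, 0), K = (0, 1), Z = (5, 2); any affine frame gives the same invariant.
1. V is where the line through Z parallel to FK meets line LK ⇒ V = (5, -4)
2. T is the centroid of triangle VZF ⇒ T = (10/3, -2/3)
3. P is the centroid of triangle KFT ⇒ P = (10/9, 1/9)
through L parallel to KT: direction (10/3, -5/3); meets PV at X = (55/39, -8/39)
X = P + t·(V−P) with t = 1/13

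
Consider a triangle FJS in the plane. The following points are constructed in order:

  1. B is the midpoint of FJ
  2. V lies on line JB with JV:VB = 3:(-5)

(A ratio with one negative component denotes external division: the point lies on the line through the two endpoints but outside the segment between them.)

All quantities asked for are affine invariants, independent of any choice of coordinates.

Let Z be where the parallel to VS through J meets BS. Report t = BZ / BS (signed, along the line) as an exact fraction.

t = 2/5

Assign F = (0, 0), J = (1, 0), S = (0, 1) — the answer is frame-independent, so this choice is without loss of generality.
1. B is the midpoint of FJ ⇒ B = (1/2, 0)
2. V lies on line JB with JV:VB = 3:(-5) ⇒ V = (7/4, 0)
through J parallel to VS: direction (-7/4, 1); meets BS at Z = (3/10, 2/5)
Z = B + t·(S−B) with t = 2/5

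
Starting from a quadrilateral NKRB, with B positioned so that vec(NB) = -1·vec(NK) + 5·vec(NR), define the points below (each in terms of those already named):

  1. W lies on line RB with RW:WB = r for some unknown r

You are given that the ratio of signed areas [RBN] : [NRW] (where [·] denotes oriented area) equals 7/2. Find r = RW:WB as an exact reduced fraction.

r = 2/5

Assign N = (0, 0), K = (1, 0), R = (0, 1), B = (-1, 5) — the answer is frame-independent, so this choice is without loss of generality.
1. With RW:WB = r, write λ = r/(r+1) so W = R + λ·(B−R); W is affine-linear in λ
Every point depending on W is an affine combination of W and λ-independent points, so each such coordinate is linear in λ; the λ² term in each signed area is a multiple of (B−R)×(B−R) = 0, so 2·[RBN] and 2·[NRW] are each linear in λ. Evaluating at λ=0 and λ=1:
  2·[RBN] = 1,   2·[NRW] = λ
So [RBN]:[NRW] = (1) / (λ). Setting this equal to 7/2:
  1 = 7/2·(λ)  ⇒  λ = 2/7
Then r = λ/(1−λ) = (2/7)/(5/7) = 2/5. Check: with r = 2/5, W = (-2/7, 15/7) and [RBN]:[NRW] = 7/2 as required.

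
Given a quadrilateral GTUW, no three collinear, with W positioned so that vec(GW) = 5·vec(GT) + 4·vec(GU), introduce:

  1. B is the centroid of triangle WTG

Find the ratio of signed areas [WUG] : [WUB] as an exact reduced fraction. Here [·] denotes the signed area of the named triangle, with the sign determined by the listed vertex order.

Choose coordinates G = (0, 0), T = (1, 0), U = (0, 1), W = (5, 4).
1. B is the centroid of triangle WTG ⇒ B = (2, 4/3)
2·[WUG] = 5, 2·[WUB] = 13/3
[WUG]:[WUB] = 5:13/3 = 15/13

[WUG]:[WUB] = 15/13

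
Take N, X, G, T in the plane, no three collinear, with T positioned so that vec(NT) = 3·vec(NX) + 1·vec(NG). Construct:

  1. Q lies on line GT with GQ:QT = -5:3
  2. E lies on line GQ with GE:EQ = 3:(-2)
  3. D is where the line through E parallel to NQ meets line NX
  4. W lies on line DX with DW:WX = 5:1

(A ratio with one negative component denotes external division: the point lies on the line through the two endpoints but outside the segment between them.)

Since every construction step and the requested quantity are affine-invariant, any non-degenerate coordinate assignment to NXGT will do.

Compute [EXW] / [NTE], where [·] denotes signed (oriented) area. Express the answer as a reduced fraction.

Choose coordinates N = (0, 0), X = (1, 0), G = (0, 1), T = (3, 1).
1. Q lies on line GT with GQ:QT = -5:3 ⇒ Q = (15/2, 1)
2. E lies on line GQ with GE:EQ = 3:(-2) ⇒ E = (45/2, 1)
3. D is where the line through E parallel to NQ meets line NX ⇒ D = (15, 0)
4. W lies on line DX with DW:WX = 5:1 ⇒ W = (10/3, 0)
2·[EXW] = 7/3, 2·[NTE] = -39/2
[EXW]:[NTE] = 7/3:-39/2 = -14/117

[EXW]:[NTE] = -14/117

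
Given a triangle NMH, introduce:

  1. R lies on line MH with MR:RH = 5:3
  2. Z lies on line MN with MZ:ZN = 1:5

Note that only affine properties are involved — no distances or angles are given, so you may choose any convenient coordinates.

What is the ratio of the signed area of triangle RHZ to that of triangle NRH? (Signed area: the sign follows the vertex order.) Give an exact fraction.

Assign N = (0, 0), M = (1, 0), H = (0, 1) — the answer is frame-independent, so this choice is without loss of generality.
1. R lies on line MH with MR:RH = 5:3 ⇒ R = (3/8, 5/8)
2. Z lies on line MN with MZ:ZN = 1:5 ⇒ Z = (5/6, 0)
2·[RHZ] = 1/16, 2·[NRH] = 3/8
[RHZ]:[NRH] = 1/16:3/8 = 1/6

[RHZ]:[NRH] = 1/6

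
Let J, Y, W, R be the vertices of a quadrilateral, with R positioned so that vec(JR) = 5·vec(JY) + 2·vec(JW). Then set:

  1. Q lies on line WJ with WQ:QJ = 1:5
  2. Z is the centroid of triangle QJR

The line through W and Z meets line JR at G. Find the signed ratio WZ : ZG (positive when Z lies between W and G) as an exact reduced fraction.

WZ:ZG = 13/5

Set J = (0, 0), Y = (1, 0), W = (0, 1), R = (5, 2); any affine frame gives the same invariant.
1. Q lies on line WJ with WQ:QJ = 1:5 ⇒ Q = (0, 5/6)
2. Z is the centroid of triangle QJR ⇒ Z = (5/3, 17/18)
line WZ meets JR at G = (30/13, 12/13)
Z = W + t·(G−W) with t = 13/18, so WZ:ZG = 13/18:5/18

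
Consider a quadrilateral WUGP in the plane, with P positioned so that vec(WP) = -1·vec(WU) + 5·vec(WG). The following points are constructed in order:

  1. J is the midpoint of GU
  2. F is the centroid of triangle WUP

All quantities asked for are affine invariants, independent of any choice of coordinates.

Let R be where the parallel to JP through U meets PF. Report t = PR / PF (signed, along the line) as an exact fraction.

Set W = (0, 0), U = (1, 0), G = (0, 1), P = (-1, 5); any affine frame gives the same invariant.
1. J is the midpoint of GU ⇒ J = (1/2, 1/2)
2. F is the centroid of triangle WUP ⇒ F = (0, 5/3)
through U parallel to JP: direction (-3/2, 9/2); meets PF at R = (-4, 15)
R = P + t·(F−P) with t = -3

t = -3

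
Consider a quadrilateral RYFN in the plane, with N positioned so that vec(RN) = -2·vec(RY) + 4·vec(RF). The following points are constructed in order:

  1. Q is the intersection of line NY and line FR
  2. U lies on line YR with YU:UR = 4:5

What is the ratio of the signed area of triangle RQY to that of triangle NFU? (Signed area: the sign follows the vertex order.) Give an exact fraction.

Set R = (0, 0), Y = (1, 0), F = (0, 1), N = (-2, 4); any affine frame gives the same invariant.
1. Q is the intersection of line NY and line FR ⇒ Q = (0, 4/3)
2. U lies on line YR with YU:UR = 4:5 ⇒ U = (5/9, 0)
2·[RQY] = -4/3, 2·[NFU] = -1/3
[RQY]:[NFU] = -4/3:-1/3 = 4

[RQY]:[NFU] = 4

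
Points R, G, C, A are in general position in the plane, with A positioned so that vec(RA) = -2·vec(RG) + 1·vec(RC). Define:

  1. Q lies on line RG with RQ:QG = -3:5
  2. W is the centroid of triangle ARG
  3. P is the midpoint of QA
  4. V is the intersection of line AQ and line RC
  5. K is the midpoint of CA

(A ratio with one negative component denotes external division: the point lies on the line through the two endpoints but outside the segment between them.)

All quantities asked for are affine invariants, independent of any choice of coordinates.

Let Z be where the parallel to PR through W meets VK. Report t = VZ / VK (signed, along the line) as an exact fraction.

t = 34/39

Assign R = (0, 0), G = (1, 0), C = (0, 1), A = (-2, 1) — the answer is frame-independent, so this choice is without loss of generality.
1. Q lies on line RG with RQ:QG = -3:5 ⇒ Q = (-3/2, 0)
2. W is the centroid of triangle ARG ⇒ W = (-1/3, 1/3)
3. P is the midpoint of QA ⇒ P = (-7/4, 1/2)
4. V is the intersection of line AQ and line RC ⇒ V = (0, -3)
5. K is the midpoint of CA ⇒ K = (-1, 1)
through W parallel to PR: direction (7/4, -1/2); meets VK at Z = (-34/39, 19/39)
Z = V + t·(K−V) with t = 34/39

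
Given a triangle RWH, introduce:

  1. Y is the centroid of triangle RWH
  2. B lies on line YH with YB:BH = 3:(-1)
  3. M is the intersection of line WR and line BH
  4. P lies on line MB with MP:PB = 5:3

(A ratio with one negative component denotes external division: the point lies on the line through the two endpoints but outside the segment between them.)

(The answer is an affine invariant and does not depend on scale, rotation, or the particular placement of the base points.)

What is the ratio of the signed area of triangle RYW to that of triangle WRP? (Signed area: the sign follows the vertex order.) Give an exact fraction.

[RYW]:[WRP] = 2/5

Set R = (0, 0), W = (1, 0), H = (0, 1); any affine frame gives the same invariant.
1. Y is the centroid of triangle RWH ⇒ Y = (1/3, 1/3)
2. B lies on line YH with YB:BH = 3:(-1) ⇒ B = (-1/6, 4/3)
3. M is the intersection of line WR and line BH ⇒ M = (1/2, 0)
4. P lies on line MB with MP:PB = 5:3 ⇒ P = (1/12, 5/6)
2·[RYW] = -1/3, 2·[WRP] = -5/6
[RYW]:[WRP] = -1/3:-5/6 = 2/5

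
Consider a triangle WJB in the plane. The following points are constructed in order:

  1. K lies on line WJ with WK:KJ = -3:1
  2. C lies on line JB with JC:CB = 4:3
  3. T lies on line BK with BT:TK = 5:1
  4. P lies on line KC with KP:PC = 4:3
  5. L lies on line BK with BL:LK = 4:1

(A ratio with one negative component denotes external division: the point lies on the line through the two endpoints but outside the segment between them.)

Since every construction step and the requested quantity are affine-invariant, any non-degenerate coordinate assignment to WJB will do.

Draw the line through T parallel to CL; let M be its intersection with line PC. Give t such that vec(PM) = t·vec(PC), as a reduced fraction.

Set W = (0, 0), J = (1, 0), B = (0, 1); any affine frame gives the same invariant.
1. K lies on line WJ with WK:KJ = -3:1 ⇒ K = (3/2, 0)
2. C lies on line JB with JC:CB = 4:3 ⇒ C = (3/7, 4/7)
3. T lies on line BK with BT:TK = 5:1 ⇒ T = (5/4, 1/6)
4. P lies on line KC with KP:PC = 4:3 ⇒ P = (87/98, 16/49)
5. L lies on line BK with BL:LK = 4:1 ⇒ L = (6/5, 1/5)
through T parallel to CL: direction (27/35, -13/35); meets PC at M = (17/28, 10/21)
M = P + t·(C−P) with t = 11/18

t = 11/18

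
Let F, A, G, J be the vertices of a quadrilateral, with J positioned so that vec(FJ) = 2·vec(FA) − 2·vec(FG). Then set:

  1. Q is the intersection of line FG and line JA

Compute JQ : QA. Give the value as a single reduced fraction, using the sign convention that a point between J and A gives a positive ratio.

JQ:QA = -2

Assign F = (0, 0), A = (1, 0), G = (0, 1), J = (2, -2) — the answer is frame-independent, so this choice is without loss of generality.
1. Q is the intersection of line FG and line JA ⇒ Q = (0, 2)
Q = J + t·(A−J) with t = 2, so JQ:QA = t:(1−t) = 2:-1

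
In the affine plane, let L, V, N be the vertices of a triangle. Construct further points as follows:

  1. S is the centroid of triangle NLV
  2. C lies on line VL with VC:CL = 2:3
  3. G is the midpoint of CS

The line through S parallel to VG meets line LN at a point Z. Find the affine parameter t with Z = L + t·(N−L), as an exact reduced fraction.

t = 7/16

Choose coordinates L = (0, 0), V = (1, 0), N = (0, 1).
1. S is the centroid of triangle NLV ⇒ S = (1/3, 1/3)
2. C lies on line VL with VC:CL = 2:3 ⇒ C = (3/5, 0)
3. G is the midpoint of CS ⇒ G = (7/15, 1/6)
through S parallel to VG: direction (-8/15, 1/6); meets LN at Z = (0, 7/16)
Z = L + t·(N−L) with t = 7/16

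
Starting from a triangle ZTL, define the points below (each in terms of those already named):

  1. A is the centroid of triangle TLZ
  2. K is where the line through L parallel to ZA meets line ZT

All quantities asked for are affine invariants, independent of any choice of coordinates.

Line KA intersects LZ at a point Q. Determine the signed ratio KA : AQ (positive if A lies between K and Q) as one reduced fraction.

KA:AQ = -4

Work in coordinates with Z = (0, 0), T = (1, 0), L = (0, 1).
1. A is the centroid of triangle TLZ ⇒ A = (1/3, 1/3)
2. K is where the line through L parallel to ZA meets line ZT ⇒ K = (-1, 0)
line KA meets LZ at Q = (0, 1/4)
A = K + t·(Q−K) with t = 4/3, so KA:AQ = 4/3:-1/3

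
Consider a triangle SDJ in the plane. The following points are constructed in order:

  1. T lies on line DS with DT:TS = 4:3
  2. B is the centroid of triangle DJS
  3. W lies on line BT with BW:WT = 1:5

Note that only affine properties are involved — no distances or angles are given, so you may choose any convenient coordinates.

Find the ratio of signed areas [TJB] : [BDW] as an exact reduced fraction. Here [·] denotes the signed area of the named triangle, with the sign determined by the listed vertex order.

Work in coordinates with S = (0, 0), D = (1, 0), J = (0, 1).
1. T lies on line DS with DT:TS = 4:3 ⇒ T = (3/7, 0)
2. B is the centroid of triangle DJS ⇒ B = (1/3, 1/3)
3. W lies on line BT with BW:WT = 1:5 ⇒ W = (22/63, 5/18)
2·[TJB] = -1/21, 2·[BDW] = -2/63
[TJB]:[BDW] = -1/21:-2/63 = 3/2

[TJB]:[BDW] = 3/2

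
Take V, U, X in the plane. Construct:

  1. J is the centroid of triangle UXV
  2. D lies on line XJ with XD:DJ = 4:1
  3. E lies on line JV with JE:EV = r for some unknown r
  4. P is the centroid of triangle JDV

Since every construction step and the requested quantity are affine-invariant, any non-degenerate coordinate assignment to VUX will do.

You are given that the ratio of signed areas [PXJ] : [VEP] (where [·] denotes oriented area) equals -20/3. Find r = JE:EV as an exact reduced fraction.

r = 1/3

Choose coordinates V = (0, 0), U = (1, 0), X = (0, 1).
1. J is the centroid of triangle UXV ⇒ J = (1/3, 1/3)
2. D lies on line XJ with XD:DJ = 4:1 ⇒ D = (4/15, 7/15)
3. With JE:EV = r, write λ = r/(r+1) so E = J + λ·(V−J); E is affine-linear in λ
4. P is the centroid of triangle JDV ⇒ P = (1/5, 4/15)
Every point depending on E is an affine combination of E and λ-independent points, so each such coordinate is linear in λ; the λ² term in each signed area is a multiple of (V−J)×(V−J) = 0, so 2·[PXJ] and 2·[VEP] are each linear in λ. Evaluating at λ=0 and λ=1:
  2·[PXJ] = -1/9,   2·[VEP] = -1/45·λ + 1/45
So [PXJ]:[VEP] = (-1/9) / (-1/45·λ + 1/45). Setting this equal to -20/3:
  -1/9 = -20/3·(-1/45·λ + 1/45)  ⇒  λ = 1/4
Then r = λ/(1−λ) = (1/4)/(3/4) = 1/3. Check: with r = 1/3, E = (1/4, 1/4) and [PXJ]:[VEP] = -20/3 as required.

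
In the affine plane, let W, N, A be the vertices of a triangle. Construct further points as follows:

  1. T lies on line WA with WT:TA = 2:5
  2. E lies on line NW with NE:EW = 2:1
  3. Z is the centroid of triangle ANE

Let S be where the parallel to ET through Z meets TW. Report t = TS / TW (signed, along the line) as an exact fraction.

Set W = (0, 0), N = (1, 0), A = (0, 1); any affine frame gives the same invariant.
1. T lies on line WA with WT:TA = 2:5 ⇒ T = (0, 2/7)
2. E lies on line NW with NE:EW = 2:1 ⇒ E = (1/3, 0)
3. Z is the centroid of triangle ANE ⇒ Z = (4/9, 1/3)
through Z parallel to ET: direction (-1/3, 2/7); meets TW at S = (0, 5/7)
S = T + t·(W−T) with t = -3/2

t = -3/2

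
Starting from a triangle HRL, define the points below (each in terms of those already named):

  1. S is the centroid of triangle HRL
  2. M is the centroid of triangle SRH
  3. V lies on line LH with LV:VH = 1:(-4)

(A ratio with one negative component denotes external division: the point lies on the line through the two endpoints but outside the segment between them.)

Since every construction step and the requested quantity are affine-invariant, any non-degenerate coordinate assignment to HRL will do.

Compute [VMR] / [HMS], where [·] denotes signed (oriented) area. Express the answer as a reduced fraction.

[VMR]:[HMS] = 17/3

Choose coordinates H = (0, 0), R = (1, 0), L = (0, 1).
1. S is the centroid of triangle HRL ⇒ S = (1/3, 1/3)
2. M is the centroid of triangle SRH ⇒ M = (4/9, 1/9)
3. V lies on line LH with LV:VH = 1:(-4) ⇒ V = (0, 4/3)
2·[VMR] = 17/27, 2·[HMS] = 1/9
[VMR]:[HMS] = 17/27:1/9 = 17/3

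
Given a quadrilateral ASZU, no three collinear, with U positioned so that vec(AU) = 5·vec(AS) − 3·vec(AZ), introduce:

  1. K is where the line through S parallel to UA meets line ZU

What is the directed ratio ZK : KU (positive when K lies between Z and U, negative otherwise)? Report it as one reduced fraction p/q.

Assign A = (0, 0), S = (1, 0), Z = (0, 1), U = (5, -3) — the answer is frame-independent, so this choice is without loss of generality.
1. K is where the line through S parallel to UA meets line ZU ⇒ K = (2, -3/5)
K = Z + t·(U−Z) with t = 2/5, so ZK:KU = t:(1−t) = 2/5:3/5

ZK:KU = 2/3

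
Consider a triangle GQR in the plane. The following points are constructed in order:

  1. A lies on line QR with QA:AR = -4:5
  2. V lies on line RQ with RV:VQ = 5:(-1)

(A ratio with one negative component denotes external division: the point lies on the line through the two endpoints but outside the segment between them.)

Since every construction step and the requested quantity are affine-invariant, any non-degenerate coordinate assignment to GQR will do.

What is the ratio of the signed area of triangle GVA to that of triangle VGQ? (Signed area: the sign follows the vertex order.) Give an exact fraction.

Set G = (0, 0), Q = (1, 0), R = (0, 1); any affine frame gives the same invariant.
1. A lies on line QR with QA:AR = -4:5 ⇒ A = (5, -4)
2. V lies on line RQ with RV:VQ = 5:(-1) ⇒ V = (5/4, -1/4)
2·[GVA] = -15/4, 2·[VGQ] = -1/4
[GVA]:[VGQ] = -15/4:-1/4 = 15

[GVA]:[VGQ] = 15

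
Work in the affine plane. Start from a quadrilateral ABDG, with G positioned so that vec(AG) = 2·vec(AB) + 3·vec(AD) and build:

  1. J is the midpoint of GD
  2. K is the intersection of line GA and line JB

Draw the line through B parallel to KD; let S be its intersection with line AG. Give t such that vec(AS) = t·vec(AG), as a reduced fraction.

Work in coordinates with A = (0, 0), B = (1, 0), D = (0, 1), G = (2, 3).
1. J is the midpoint of GD ⇒ J = (1, 2)
2. K is the intersection of line GA and line JB ⇒ K = (1, 3/2)
through B parallel to KD: direction (-1, -1/2); meets AG at S = (-1/2, -3/4)
S = A + t·(G−A) with t = -1/4

t = -1/4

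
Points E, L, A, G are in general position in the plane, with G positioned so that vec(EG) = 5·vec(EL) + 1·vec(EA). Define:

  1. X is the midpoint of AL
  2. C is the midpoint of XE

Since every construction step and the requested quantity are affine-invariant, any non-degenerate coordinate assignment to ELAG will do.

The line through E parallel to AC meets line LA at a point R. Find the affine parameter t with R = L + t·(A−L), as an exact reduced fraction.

Work in coordinates with E = (0, 0), L = (1, 0), A = (0, 1), G = (5, 1).
1. X is the midpoint of AL ⇒ X = (1/2, 1/2)
2. C is the midpoint of XE ⇒ C = (1/4, 1/4)
through E parallel to AC: direction (1/4, -3/4); meets LA at R = (-1/2, 3/2)
R = L + t·(A−L) with t = 3/2

t = 3/2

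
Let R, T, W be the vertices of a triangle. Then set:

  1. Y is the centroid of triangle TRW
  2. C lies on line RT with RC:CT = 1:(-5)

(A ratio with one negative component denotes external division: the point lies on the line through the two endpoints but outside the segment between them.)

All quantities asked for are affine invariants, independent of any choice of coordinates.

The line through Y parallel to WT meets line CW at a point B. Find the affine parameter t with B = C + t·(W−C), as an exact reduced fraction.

t = 11/15

Work in coordinates with R = (0, 0), T = (1, 0), W = (0, 1).
1. Y is the centroid of triangle TRW ⇒ Y = (1/3, 1/3)
2. C lies on line RT with RC:CT = 1:(-5) ⇒ C = (-1/4, 0)
through Y parallel to WT: direction (1, -1); meets CW at B = (-1/15, 11/15)
B = C + t·(W−C) with t = 11/15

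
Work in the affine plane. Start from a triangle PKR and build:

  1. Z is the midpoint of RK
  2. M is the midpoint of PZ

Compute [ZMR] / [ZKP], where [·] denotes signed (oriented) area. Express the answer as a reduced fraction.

[ZMR]:[ZKP] = 1/2

Work in coordinates with P = (0, 0), K = (1, 0), R = (0, 1).
1. Z is the midpoint of RK ⇒ Z = (1/2, 1/2)
2. M is the midpoint of PZ ⇒ M = (1/4, 1/4)
2·[ZMR] = -1/4, 2·[ZKP] = -1/2
[ZMR]:[ZKP] = -1/4:-1/2 = 1/2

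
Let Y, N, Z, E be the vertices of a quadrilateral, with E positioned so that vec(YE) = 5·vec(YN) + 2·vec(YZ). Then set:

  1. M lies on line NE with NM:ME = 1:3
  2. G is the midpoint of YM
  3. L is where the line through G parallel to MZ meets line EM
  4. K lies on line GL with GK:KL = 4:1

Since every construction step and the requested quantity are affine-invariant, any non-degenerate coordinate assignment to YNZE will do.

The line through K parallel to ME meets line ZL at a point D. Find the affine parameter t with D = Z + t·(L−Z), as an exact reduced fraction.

t = 29/30

Assign Y = (0, 0), N = (1, 0), Z = (0, 1), E = (5, 2) — the answer is frame-independent, so this choice is without loss of generality.
1. M lies on line NE with NM:ME = 1:3 ⇒ M = (2, 1/2)
2. G is the midpoint of YM ⇒ G = (1, 1/4)
3. L is where the line through G parallel to MZ meets line EM ⇒ L = (4/3, 1/6)
4. K lies on line GL with GK:KL = 4:1 ⇒ K = (19/15, 11/60)
through K parallel to ME: direction (3, 3/2); meets ZL at D = (58/45, 7/36)
D = Z + t·(L−Z) with t = 29/30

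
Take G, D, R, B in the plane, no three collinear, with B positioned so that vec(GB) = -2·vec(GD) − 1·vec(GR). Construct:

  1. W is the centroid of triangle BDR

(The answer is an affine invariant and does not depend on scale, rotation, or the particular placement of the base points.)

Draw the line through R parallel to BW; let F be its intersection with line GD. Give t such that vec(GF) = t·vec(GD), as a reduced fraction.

t = -5/3

Assign G = (0, 0), D = (1, 0), R = (0, 1), B = (-2, -1) — the answer is frame-independent, so this choice is without loss of generality.
1. W is the centroid of triangle BDR ⇒ W = (-1/3, 0)
through R parallel to BW: direction (5/3, 1); meets GD at F = (-5/3, 0)
F = G + t·(D−G) with t = -5/3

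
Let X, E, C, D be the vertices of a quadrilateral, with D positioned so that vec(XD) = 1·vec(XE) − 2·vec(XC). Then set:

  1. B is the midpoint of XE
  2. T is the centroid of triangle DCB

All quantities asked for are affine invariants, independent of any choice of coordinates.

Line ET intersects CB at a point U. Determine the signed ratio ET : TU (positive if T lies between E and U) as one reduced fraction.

ET:TU = -4

Choose coordinates X = (0, 0), E = (1, 0), C = (0, 1), D = (1, -2).
1. B is the midpoint of XE ⇒ B = (1/2, 0)
2. T is the centroid of triangle DCB ⇒ T = (1/2, -1/3)
line ET meets CB at U = (5/8, -1/4)
T = E + t·(U−E) with t = 4/3, so ET:TU = 4/3:-1/3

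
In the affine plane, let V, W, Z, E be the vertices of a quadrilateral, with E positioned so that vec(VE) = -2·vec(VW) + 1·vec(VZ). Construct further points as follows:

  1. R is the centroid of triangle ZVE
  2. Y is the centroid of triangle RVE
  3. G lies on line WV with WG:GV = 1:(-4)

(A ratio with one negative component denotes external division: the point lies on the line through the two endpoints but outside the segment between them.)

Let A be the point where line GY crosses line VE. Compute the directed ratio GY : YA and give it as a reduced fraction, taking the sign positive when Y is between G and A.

GY:YA = 5

Work in coordinates with V = (0, 0), W = (1, 0), Z = (0, 1), E = (-2, 1).
1. R is the centroid of triangle ZVE ⇒ R = (-2/3, 2/3)
2. Y is the centroid of triangle RVE ⇒ Y = (-8/9, 5/9)
3. G lies on line WV with WG:GV = 1:(-4) ⇒ G = (4/3, 0)
line GY meets VE at A = (-4/3, 2/3)
Y = G + t·(A−G) with t = 5/6, so GY:YA = 5/6:1/6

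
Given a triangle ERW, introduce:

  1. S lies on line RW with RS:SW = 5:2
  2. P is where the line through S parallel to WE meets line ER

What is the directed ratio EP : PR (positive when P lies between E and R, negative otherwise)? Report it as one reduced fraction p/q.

Assign E = (0, 0), R = (1, 0), W = (0, 1) — the answer is frame-independent, so this choice is without loss of generality.
1. S lies on line RW with RS:SW = 5:2 ⇒ S = (2/7, 5/7)
2. P is where the line through S parallel to WE meets line ER ⇒ P = (2/7, 0)
P = E + t·(R−E) with t = 2/7, so EP:PR = t:(1−t) = 2/7:5/7

EP:PR = 2/5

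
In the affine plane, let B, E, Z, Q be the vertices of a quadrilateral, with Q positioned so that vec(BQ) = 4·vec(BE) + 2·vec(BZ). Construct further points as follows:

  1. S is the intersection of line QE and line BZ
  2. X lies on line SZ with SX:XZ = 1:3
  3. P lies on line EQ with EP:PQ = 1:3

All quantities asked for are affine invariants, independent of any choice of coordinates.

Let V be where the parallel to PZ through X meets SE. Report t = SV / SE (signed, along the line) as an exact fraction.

Set B = (0, 0), E = (1, 0), Z = (0, 1), Q = (4, 2); any affine frame gives the same invariant.
1. S is the intersection of line QE and line BZ ⇒ S = (0, -2/3)
2. X lies on line SZ with SX:XZ = 1:3 ⇒ X = (0, -1/4)
3. P lies on line EQ with EP:PQ = 1:3 ⇒ P = (7/4, 1/2)
through X parallel to PZ: direction (-7/4, 1/2); meets SE at V = (7/16, -3/8)
V = S + t·(E−S) with t = 7/16

t = 7/16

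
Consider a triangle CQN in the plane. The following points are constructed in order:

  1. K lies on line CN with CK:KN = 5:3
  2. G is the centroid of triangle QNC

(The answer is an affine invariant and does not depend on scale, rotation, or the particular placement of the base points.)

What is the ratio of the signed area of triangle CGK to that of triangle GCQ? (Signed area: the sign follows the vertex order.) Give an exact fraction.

[CGK]:[GCQ] = 5/8

Work in coordinates with C = (0, 0), Q = (1, 0), N = (0, 1).
1. K lies on line CN with CK:KN = 5:3 ⇒ K = (0, 5/8)
2. G is the centroid of triangle QNC ⇒ G = (1/3, 1/3)
2·[CGK] = 5/24, 2·[GCQ] = 1/3
[CGK]:[GCQ] = 5/24:1/3 = 5/8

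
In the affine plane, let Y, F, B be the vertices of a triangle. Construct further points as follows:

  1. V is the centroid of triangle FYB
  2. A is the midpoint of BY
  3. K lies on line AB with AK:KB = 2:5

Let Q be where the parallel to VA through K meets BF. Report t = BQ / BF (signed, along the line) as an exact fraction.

Set Y = (0, 0), F = (1, 0), B = (0, 1); any affine frame gives the same invariant.
1. V is the centroid of triangle FYB ⇒ V = (1/3, 1/3)
2. A is the midpoint of BY ⇒ A = (0, 1/2)
3. K lies on line AB with AK:KB = 2:5 ⇒ K = (0, 9/14)
through K parallel to VA: direction (-1/3, 1/6); meets BF at Q = (5/7, 2/7)
Q = B + t·(F−B) with t = 5/7

t = 5/7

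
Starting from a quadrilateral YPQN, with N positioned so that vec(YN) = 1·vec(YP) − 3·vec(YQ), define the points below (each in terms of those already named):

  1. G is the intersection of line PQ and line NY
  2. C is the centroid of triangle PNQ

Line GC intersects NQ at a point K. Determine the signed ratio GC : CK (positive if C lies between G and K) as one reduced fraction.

Assign Y = (0, 0), P = (1, 0), Q = (0, 1), N = (1, -3) — the answer is frame-independent, so this choice is without loss of generality.
1. G is the intersection of line PQ and line NY ⇒ G = (-1/2, 3/2)
2. C is the centroid of triangle PNQ ⇒ C = (2/3, -2/3)
line GC meets NQ at K = (1/5, 1/5)
C = G + t·(K−G) with t = 5/3, so GC:CK = 5/3:-2/3

GC:CK = -5/2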